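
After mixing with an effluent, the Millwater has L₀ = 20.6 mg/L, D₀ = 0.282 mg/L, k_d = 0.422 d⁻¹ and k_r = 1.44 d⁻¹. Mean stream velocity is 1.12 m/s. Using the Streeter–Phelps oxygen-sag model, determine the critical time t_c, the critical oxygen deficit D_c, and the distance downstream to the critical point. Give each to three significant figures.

With k_r/k_d = 3.412 and 1 − D₀(k_r−k_d)/(k_d L₀) = 0.9670,
t_c = ln(3.412 × 0.9670) / (1.44 − 0.422) = ln(3.300) / 1.018 = 1.194/1.018 = 1.173 d.
D_c = (k_d/k_r) L₀ e^(−k_d t_c) = (0.422/1.44) × 20.6 × e^(−0.422×1.173) = 0.2931 × 20.6 × 0.6096 = 3.680 mg/L.
x_c = v t_c = 1.12 m/s × 1.173 d × 86400 s/d = 113500 m ≈ 113 km.

t_c ≈ 1.17 d; D_c ≈ 3.68 mg/L; x_c ≈ 113 km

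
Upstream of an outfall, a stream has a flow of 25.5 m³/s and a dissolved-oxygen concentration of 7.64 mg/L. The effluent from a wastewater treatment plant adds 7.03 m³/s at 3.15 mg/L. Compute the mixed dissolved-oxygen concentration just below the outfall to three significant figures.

6.67 mg/L

Flow-weighted mixing: C = (Q_r C_r + Q_w C_w)/(Q_r + Q_w)
= (25.5×7.64 + 7.03×3.15)/(25.5 + 7.03) = 217.0/32.53 = 6.670 mg/L.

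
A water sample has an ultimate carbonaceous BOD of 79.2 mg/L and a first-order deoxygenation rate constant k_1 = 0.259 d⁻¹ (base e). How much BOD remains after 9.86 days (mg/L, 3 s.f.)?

L ≈ 6.16 mg/L

L_t = L₀ e^(−k_1 t) = 79.2 × e^(−0.259×9.86) = 79.2 × 0.07779 = 6.161 mg/L.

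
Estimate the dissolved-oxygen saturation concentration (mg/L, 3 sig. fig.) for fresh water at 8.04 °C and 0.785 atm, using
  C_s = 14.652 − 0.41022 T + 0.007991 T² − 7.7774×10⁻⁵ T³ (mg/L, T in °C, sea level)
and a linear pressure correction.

C_s ≈ 9.29 mg/L

At sea level: C_s = 14.652 − 0.41022×8.04 + 0.007991×8.04² − 7.7774×10⁻⁵×8.04³ = 11.83 mg/L.
Pressure correction: C_s' = 11.83 × 0.785 = 9.287 mg/L.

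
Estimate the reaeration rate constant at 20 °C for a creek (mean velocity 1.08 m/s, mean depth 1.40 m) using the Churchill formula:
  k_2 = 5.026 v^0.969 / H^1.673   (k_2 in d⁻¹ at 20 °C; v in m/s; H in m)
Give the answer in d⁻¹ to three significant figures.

k_2 = 5.026 × 1.08^0.969 / 1.40^1.673 = 5.026 × 1.077 / 1.756 = 3.084 d⁻¹.

k_2 ≈ 3.08 d⁻¹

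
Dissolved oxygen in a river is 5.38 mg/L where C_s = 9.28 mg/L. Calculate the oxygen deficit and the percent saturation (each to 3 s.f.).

D ≈ 3.90 mg/L; 58.0 % saturation

D = C_s − C = 9.28 − 5.38 = 3.90 mg/L.
% saturation = 5.38/9.28 × 100 = 58.0 %.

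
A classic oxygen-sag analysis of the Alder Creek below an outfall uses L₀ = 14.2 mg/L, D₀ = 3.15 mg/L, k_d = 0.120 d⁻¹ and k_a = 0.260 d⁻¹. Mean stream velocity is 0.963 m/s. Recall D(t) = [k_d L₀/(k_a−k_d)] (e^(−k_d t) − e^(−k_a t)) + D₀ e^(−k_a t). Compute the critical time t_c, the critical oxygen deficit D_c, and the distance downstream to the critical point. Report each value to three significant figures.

At the critical point dD/dt = 0, so k_d L₀ e^(−k_d t) = k_a D. Substituting D(t) from the Streeter–Phelps equation and solving for t gives
t_c = ln[(k_a/k_d)(1 − D₀(k_a−k_d)/(k_d L₀))] / (k_a−k_d).
Here k_a−k_d = 0.1400 d⁻¹ and 1 − D₀(k_a−k_d)/(k_d L₀) = 1 − 3.15×0.1400/(0.120×14.2) = 0.7412, so
t_c = ln(2.167 × 0.7412) / 0.1400 = 0.4737 / 0.1400 = 3.384 d.
D_c = (k_d/k_a) L₀ e^(−k_d t_c) = (0.120/0.260) × 14.2 × e^(−0.120×3.384) = 0.4615 × 14.2 × 0.6663 = 4.367 mg/L.
x_c = v t_c = 0.963 m/s × 3.384 d × 86400 s/d = 281500 m ≈ 282 km.

t_c ≈ 3.38 d; D_c ≈ 4.37 mg/L; x_c ≈ 282 km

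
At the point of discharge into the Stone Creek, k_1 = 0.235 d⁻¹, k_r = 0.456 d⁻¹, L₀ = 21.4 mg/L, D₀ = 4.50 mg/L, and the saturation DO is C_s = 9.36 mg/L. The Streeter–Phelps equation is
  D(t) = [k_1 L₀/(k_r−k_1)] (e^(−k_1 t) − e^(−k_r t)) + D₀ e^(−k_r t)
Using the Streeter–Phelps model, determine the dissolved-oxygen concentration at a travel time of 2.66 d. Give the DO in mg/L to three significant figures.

k_1 L₀/(k_r−k_1) = 0.235×21.4/(0.456−0.235) = 5.029/0.2210 = 22.76 mg/L.
e^(−k_1 t) = e^(−0.235×2.660) = 0.5352; e^(−k_r t) = e^(−0.456×2.660) = 0.2973.
D = 22.76 × (0.5352 − 0.2973) + 4.50 × 0.2973 = 5.413 + 1.338 = 6.751 mg/L.
DO = C_s − D = 9.36 − 6.751 = 2.609 mg/L.

DO ≈ 2.61 mg/L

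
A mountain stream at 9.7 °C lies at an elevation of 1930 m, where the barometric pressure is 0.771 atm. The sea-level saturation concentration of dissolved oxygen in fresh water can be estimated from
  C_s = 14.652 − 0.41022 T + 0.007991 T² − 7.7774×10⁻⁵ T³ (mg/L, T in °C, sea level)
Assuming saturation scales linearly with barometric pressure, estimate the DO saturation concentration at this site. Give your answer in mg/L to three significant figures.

At sea level: C_s = 14.652 − 0.41022×9.7 + 0.007991×9.7² − 7.7774×10⁻⁵×9.7³ = 11.35 mg/L.
Pressure correction: C_s' = 11.35 × 0.771 = 8.754 mg/L.

C_s ≈ 8.75 mg/L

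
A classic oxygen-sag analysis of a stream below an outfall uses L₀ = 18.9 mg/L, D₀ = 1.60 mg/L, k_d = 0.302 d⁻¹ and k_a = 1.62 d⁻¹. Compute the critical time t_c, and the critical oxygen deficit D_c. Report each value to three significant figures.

t_c = [1/(k_a−k_d)] ln[(k_a/k_d)(1 − D₀(k_a−k_d)/(k_d L₀))]
= [1/(1.62−0.302)] ln[(1.62/0.302)(1 − 1.60×1.318/(0.302×18.9))]
= (1/1.318) ln[5.364 × 0.6305] = 0.7587 × ln(3.382) = 0.7587 × 1.219 = 0.9246 d.
D_c = (k_d/k_a) L₀ e^(−k_d t_c) = (0.302/1.62) × 18.9 × e^(−0.302×0.9246) = 0.1864 × 18.9 × 0.7564 = 2.665 mg/L.

t_c ≈ 0.925 d; D_c ≈ 2.66 mg/L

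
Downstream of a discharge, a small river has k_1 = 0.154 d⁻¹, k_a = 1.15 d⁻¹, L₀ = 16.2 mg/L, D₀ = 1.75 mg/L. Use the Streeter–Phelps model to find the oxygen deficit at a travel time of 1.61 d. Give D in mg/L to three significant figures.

k_1 L₀/(k_a−k_1) = 0.154×16.2/(1.15−0.154) = 2.495/0.9960 = 2.505 mg/L.
e^(−k_1 t) = e^(−0.154×1.610) = 0.7804; e^(−k_a t) = e^(−1.15×1.610) = 0.1570.
D = 2.505 × (0.7804 − 0.1570) + 1.75 × 0.1570 = 1.562 + 0.2748 = 1.836 mg/L.

D ≈ 1.84 mg/L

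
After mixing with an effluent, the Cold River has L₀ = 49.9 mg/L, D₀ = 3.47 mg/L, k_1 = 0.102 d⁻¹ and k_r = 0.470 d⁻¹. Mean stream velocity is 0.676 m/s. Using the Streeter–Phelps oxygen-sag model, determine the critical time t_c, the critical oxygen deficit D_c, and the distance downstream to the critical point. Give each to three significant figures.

t_c ≈ 3.37 d; D_c ≈ 7.68 mg/L; x_c ≈ 197 km

With k_r/k_1 = 4.608 and 1 − D₀(k_r−k_1)/(k_1 L₀) = 0.7491,
t_c = ln(4.608 × 0.7491) / (0.470 − 0.102) = ln(3.452) / 0.3680 = 1.239/0.3680 = 3.367 d.
D_c = (k_1/k_r) L₀ e^(−k_1 t_c) = (0.102/0.470) × 49.9 × e^(−0.102×3.367) = 0.2170 × 49.9 × 0.7094 = 7.682 mg/L.
x_c = v t_c = 0.676 m/s × 3.367 d × 86400 s/d = 196600 m ≈ 197 km.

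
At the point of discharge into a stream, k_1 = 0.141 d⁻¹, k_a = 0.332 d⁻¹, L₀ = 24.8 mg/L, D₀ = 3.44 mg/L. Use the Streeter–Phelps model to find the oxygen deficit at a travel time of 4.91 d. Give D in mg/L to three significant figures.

D ≈ 6.25 mg/L

k_1 L₀/(k_a−k_1) = 0.141×24.8/(0.332−0.141) = 3.497/0.1910 = 18.31 mg/L.
e^(−k_1 t) = e^(−0.141×4.910) = 0.5004; e^(−k_a t) = e^(−0.332×4.910) = 0.1959.
D = 18.31 × (0.5004 − 0.1959) + 3.44 × 0.1959 = 5.575 + 0.6739 = 6.249 mg/L.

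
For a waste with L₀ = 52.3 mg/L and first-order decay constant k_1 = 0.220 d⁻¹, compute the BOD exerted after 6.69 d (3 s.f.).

y ≈ 40.3 mg/L

y_t = L₀(1 − e^(−k_1 t)) = 52.3 × (1 − e^(−0.220×6.69))
= 52.3 × (1 − 0.2295) = 52.3 × 0.7705 = 40.30 mg/L.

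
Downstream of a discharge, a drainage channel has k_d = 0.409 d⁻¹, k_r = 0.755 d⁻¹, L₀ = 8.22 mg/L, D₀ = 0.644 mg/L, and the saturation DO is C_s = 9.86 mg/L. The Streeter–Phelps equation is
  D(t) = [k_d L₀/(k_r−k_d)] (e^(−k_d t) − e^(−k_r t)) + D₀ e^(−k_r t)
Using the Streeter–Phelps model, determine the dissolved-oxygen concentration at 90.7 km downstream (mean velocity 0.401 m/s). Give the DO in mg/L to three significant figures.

DO ≈ 7.79 mg/L

Travel time t = x/v = 90.7 km / (0.401 m/s) = 90700 m / 0.401 m/s = 226200 s = 2.618 d.
k_d L₀/(k_r−k_d) = 0.409×8.22/(0.755−0.409) = 3.362/0.3460 = 9.717 mg/L.
e^(−k_d t) = e^(−0.409×2.618) = 0.3428; e^(−k_r t) = e^(−0.755×2.618) = 0.1386.
D = 9.717 × (0.3428 − 0.1386) + 0.644 × 0.1386 = 1.984 + 0.08923 = 2.073 mg/L.
DO = C_s − D = 9.86 − 2.073 = 7.787 mg/L.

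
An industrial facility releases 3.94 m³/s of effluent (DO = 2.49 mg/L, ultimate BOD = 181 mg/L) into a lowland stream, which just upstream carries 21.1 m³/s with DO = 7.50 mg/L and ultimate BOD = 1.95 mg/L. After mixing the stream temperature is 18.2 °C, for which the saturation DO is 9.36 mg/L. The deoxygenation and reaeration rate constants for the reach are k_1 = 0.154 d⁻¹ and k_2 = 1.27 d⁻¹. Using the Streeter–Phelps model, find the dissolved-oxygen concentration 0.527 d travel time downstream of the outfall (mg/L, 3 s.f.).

Mixed DO = (21.1×7.50 + 3.94×2.49)/(21.1+3.94) = 168.1/25.04 = 6.712 mg/L.
Mixed L₀ = (21.1×1.95 + 3.94×181)/(25.04) = 754.3/25.04 = 30.12 mg/L.
Initial deficit D₀ = C_s − DO₀ = 9.36 − 6.712 = 2.648 mg/L.
D(0.527) = [0.154×30.12/(1.27−0.154)](e^(−0.154×0.527) − e^(−1.27×0.527)) + 2.648 e^(−1.27×0.527)
= 4.157 × (0.9220 − 0.5121) + 2.648 × 0.5121 = 3.060 mg/L.
DO = 9.36 − 3.060 = 6.300 mg/L.

DO ≈ 6.30 mg/L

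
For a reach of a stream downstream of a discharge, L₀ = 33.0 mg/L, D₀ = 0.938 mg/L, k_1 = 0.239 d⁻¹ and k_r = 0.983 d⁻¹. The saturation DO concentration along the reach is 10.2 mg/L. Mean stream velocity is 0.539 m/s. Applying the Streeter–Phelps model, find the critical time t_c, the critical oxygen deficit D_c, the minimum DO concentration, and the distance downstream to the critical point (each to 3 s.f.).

At the critical point dD/dt = 0, so k_1 L₀ e^(−k_1 t) = k_r D. Substituting D(t) from the Streeter–Phelps equation and solving for t gives
t_c = ln[(k_r/k_1)(1 − D₀(k_r−k_1)/(k_1 L₀))] / (k_r−k_1).
Here k_r−k_1 = 0.7440 d⁻¹ and 1 − D₀(k_r−k_1)/(k_1 L₀) = 1 − 0.938×0.7440/(0.239×33.0) = 0.9115, so
t_c = ln(4.113 × 0.9115) / 0.7440 = 1.321 / 0.7440 = 1.776 d.
D_c = (k_1/k_r) L₀ e^(−k_1 t_c) = (0.239/0.983) × 33.0 × e^(−0.239×1.776) = 0.2431 × 33.0 × 0.6541 = 5.248 mg/L.
Minimum DO = C_s − D_c = 10.2 − 5.248 = 4.952 mg/L.
x_c = v t_c = 0.539 m/s × 1.776 d × 86400 s/d = 82720 m ≈ 82.7 km.

t_c ≈ 1.78 d; D_c ≈ 5.25 mg/L; min DO ≈ 4.95 mg/L; x_c ≈ 82.7 km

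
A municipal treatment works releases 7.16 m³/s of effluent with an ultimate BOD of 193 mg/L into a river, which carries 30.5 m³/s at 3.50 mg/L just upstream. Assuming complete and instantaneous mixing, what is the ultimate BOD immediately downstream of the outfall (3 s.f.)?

Flow-weighted mixing: C = (Q_r C_r + Q_w C_w)/(Q_r + Q_w)
= (30.5×3.50 + 7.16×193)/(30.5 + 7.16) = 1489/37.66 = 39.53 mg/L.

39.5 mg/L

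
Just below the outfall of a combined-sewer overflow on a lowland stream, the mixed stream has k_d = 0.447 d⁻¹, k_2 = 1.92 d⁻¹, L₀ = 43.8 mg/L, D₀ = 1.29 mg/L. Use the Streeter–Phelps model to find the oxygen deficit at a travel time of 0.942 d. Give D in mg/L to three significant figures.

k_d L₀/(k_2−k_d) = 0.447×43.8/(1.92−0.447) = 19.58/1.473 = 13.29 mg/L.
e^(−k_d t) = e^(−0.447×0.9420) = 0.6563; e^(−k_2 t) = e^(−1.92×0.9420) = 0.1639.
D = 13.29 × (0.6563 − 0.1639) + 1.29 × 0.1639 = 6.546 + 0.2114 = 6.757 mg/L.

D ≈ 6.76 mg/L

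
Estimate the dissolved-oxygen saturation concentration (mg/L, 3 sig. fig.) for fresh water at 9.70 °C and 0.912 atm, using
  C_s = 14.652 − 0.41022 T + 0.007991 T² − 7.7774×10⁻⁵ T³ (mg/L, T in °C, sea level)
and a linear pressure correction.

At sea level: C_s = 14.652 − 0.41022×9.70 + 0.007991×9.70² − 7.7774×10⁻⁵×9.70³ = 11.35 mg/L.
Pressure correction: C_s' = 11.35 × 0.912 = 10.35 mg/L.

C_s ≈ 10.4 mg/L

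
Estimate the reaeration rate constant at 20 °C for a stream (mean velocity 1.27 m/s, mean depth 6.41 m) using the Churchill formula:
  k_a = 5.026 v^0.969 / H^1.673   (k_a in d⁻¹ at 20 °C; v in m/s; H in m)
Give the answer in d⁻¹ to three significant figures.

k_a = 5.026 × 1.27^0.969 / 6.41^1.673 = 5.026 × 1.261 / 22.38 = 0.2831 d⁻¹.

k_a ≈ 0.283 d⁻¹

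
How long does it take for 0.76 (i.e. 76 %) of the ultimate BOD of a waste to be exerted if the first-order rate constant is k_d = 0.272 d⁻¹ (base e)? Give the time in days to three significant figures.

t ≈ 5.25 d

y/L₀ = 1 − e^(−k_d t) = 0.76 ⇒ e^(−k_d t) = 0.240
t = −ln(0.240) / 0.272 = 1.427 / 0.272 = 5.247 d.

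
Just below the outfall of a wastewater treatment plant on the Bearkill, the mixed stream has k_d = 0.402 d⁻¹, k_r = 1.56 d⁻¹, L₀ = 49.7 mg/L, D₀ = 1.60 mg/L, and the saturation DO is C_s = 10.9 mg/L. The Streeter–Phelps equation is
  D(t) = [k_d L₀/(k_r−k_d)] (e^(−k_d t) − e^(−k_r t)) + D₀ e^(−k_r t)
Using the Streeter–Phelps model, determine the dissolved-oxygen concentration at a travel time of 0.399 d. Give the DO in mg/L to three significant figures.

k_d L₀/(k_r−k_d) = 0.402×49.7/(1.56−0.402) = 19.98/1.158 = 17.25 mg/L.
e^(−k_d t) = e^(−0.402×0.3990) = 0.8518; e^(−k_r t) = e^(−1.56×0.3990) = 0.5366.
D = 17.25 × (0.8518 − 0.5366) + 1.60 × 0.5366 = 5.438 + 0.8586 = 6.296 mg/L.
DO = C_s − D = 10.9 − 6.296 = 4.604 mg/L.

DO ≈ 4.60 mg/L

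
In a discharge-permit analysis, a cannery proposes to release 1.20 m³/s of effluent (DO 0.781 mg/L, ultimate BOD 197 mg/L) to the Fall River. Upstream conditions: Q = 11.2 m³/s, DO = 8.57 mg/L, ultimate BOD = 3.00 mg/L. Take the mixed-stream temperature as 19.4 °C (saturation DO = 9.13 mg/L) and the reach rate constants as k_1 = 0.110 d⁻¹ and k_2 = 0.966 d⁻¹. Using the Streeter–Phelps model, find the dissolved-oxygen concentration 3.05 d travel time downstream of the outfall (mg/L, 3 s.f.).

DO ≈ 7.21 mg/L

Mixed DO = (11.2×8.57 + 1.20×0.781)/(11.2+1.20) = 96.92/12.40 = 7.816 mg/L.
Mixed L₀ = (11.2×3.00 + 1.20×197)/(12.40) = 270.0/12.40 = 21.77 mg/L.
Initial deficit D₀ = C_s − DO₀ = 9.13 − 7.816 = 1.314 mg/L.
D(3.05) = [0.110×21.77/(0.966−0.110)](e^(−0.110×3.05) − e^(−0.966×3.05)) + 1.314 e^(−0.966×3.05)
= 2.798 × (0.7150 − 0.05253) + 1.314 × 0.05253 = 1.923 mg/L.
DO = 9.13 − 1.923 = 7.207 mg/L.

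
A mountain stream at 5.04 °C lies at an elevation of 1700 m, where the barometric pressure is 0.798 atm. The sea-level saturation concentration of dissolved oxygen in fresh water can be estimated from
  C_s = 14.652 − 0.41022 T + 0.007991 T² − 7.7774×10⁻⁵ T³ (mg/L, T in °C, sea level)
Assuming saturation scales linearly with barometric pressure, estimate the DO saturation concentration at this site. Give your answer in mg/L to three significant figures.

C_s ≈ 10.2 mg/L

At sea level: C_s = 14.652 − 0.41022×5.04 + 0.007991×5.04² − 7.7774×10⁻⁵×5.04³ = 12.78 mg/L.
Pressure correction: C_s' = 12.78 × 0.798 = 10.20 mg/L.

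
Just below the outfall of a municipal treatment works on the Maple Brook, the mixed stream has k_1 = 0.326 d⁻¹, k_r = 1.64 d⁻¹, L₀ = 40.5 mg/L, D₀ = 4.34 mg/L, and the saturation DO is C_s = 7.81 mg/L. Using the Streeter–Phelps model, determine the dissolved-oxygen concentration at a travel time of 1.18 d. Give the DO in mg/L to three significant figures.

k_1 L₀/(k_r−k_1) = 0.326×40.5/(1.64−0.326) = 13.20/1.314 = 10.05 mg/L.
e^(−k_1 t) = e^(−0.326×1.180) = 0.6807; e^(−k_r t) = e^(−1.64×1.180) = 0.1444.
D = 10.05 × (0.6807 − 0.1444) + 4.34 × 0.1444 = 5.388 + 0.6267 = 6.015 mg/L.
DO = C_s − D = 7.81 − 6.015 = 1.795 mg/L.

DO ≈ 1.79 mg/L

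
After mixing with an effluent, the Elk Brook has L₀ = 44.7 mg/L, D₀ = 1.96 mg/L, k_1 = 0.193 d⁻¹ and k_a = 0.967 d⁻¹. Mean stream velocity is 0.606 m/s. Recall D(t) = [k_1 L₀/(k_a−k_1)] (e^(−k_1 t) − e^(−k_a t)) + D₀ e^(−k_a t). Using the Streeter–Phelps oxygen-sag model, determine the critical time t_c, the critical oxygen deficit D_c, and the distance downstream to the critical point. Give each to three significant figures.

t_c ≈ 1.83 d; D_c ≈ 6.26 mg/L; x_c ≈ 95.9 km

At the critical point dD/dt = 0, so k_1 L₀ e^(−k_1 t) = k_a D. Substituting D(t) from the Streeter–Phelps equation and solving for t gives
t_c = ln[(k_a/k_1)(1 − D₀(k_a−k_1)/(k_1 L₀))] / (k_a−k_1).
Here k_a−k_1 = 0.7740 d⁻¹ and 1 − D₀(k_a−k_1)/(k_1 L₀) = 1 − 1.96×0.7740/(0.193×44.7) = 0.8242, so
t_c = ln(5.010 × 0.8242) / 0.7740 = 1.418 / 0.7740 = 1.832 d.
L(t_c) = L₀ e^(−k_1 t_c) = 44.7 × 0.7021 = 31.39 mg/L, and at the critical point k_a D_c = k_1 L, so D_c = (0.193/0.967) × 31.39 = 6.264 mg/L.
x_c = v t_c = 0.606 m/s × 1.832 d × 86400 s/d = 95930 m ≈ 95.9 km.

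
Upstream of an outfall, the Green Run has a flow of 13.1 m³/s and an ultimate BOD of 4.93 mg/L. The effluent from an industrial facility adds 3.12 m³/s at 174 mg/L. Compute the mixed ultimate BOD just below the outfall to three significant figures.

37.5 mg/L

Flow-weighted mixing: C = (Q_r C_r + Q_w C_w)/(Q_r + Q_w)
= (13.1×4.93 + 3.12×174)/(13.1 + 3.12) = 607.5/16.22 = 37.45 mg/L.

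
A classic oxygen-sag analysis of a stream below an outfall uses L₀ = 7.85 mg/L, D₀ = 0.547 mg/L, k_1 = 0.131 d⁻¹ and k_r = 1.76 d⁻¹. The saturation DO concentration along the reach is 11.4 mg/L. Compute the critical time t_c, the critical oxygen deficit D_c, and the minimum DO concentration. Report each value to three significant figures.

t_c ≈ 0.359 d; D_c ≈ 0.557 mg/L; min DO ≈ 10.8 mg/L

t_c = [1/(k_r−k_1)] ln[(k_r/k_1)(1 − D₀(k_r−k_1)/(k_1 L₀))]
= [1/(1.76−0.131)] ln[(1.76/0.131)(1 − 0.547×1.629/(0.131×7.85))]
= (1/1.629) ln[13.44 × 0.1335] = 0.6139 × ln(1.794) = 0.6139 × 0.5842 = 0.3586 d.
L(t_c) = L₀ e^(−k_1 t_c) = 7.85 × 0.9541 = 7.490 mg/L, and at the critical point k_r D_c = k_1 L, so D_c = (0.131/1.76) × 7.490 = 0.5575 mg/L.
Minimum DO = C_s − D_c = 11.4 − 0.5575 = 10.84 mg/L.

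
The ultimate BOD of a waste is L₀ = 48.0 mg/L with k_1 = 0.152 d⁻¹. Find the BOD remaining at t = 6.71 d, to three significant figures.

L_t = L₀ e^(−k_1 t) = 48.0 × e^(−0.152×6.71) = 48.0 × 0.3606 = 17.31 mg/L.

L ≈ 17.3 mg/L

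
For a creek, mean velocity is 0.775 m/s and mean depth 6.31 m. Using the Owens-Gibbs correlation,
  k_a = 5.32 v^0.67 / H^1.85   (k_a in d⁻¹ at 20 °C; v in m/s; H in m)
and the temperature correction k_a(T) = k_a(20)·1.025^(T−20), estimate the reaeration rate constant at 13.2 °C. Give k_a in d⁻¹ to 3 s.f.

k_a ≈ 0.126 d⁻¹

k_a(20) = 5.32 × 0.775^0.67 / 6.31^1.85 = 5.32 × 0.8430 / 30.20 = 0.1485 d⁻¹.
k_a(13.2) = 0.1485 × 1.025^(13.2−20) = 0.1485 × 0.8454 = 0.1255 d⁻¹.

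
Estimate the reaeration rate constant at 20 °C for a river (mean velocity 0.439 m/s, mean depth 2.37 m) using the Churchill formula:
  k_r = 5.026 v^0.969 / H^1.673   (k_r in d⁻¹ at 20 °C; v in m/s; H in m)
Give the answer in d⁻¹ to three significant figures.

k_r ≈ 0.534 d⁻¹

k_r = 5.026 × 0.439^0.969 / 2.37^1.673 = 5.026 × 0.4503 / 4.236 = 0.5343 d⁻¹.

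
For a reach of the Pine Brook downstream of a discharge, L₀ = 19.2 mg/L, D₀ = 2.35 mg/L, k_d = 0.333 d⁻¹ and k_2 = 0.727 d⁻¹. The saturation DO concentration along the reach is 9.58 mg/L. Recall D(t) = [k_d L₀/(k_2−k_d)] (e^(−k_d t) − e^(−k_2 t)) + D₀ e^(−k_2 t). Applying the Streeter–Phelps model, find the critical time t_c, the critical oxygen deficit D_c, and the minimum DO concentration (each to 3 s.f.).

t_c = [1/(k_2−k_d)] ln[(k_2/k_d)(1 − D₀(k_2−k_d)/(k_d L₀))]
= [1/(0.727−0.333)] ln[(0.727/0.333)(1 − 2.35×0.3940/(0.333×19.2))]
= (1/0.3940) ln[2.183 × 0.8552] = 2.538 × ln(1.867) = 2.538 × 0.6243 = 1.585 d.
D_c = (k_d/k_2) L₀ e^(−k_d t_c) = (0.333/0.727) × 19.2 × e^(−0.333×1.585) = 0.4580 × 19.2 × 0.5900 = 5.188 mg/L.
Minimum DO = C_s − D_c = 9.58 − 5.188 = 4.392 mg/L.

t_c ≈ 1.58 d; D_c ≈ 5.19 mg/L; min DO ≈ 4.39 mg/L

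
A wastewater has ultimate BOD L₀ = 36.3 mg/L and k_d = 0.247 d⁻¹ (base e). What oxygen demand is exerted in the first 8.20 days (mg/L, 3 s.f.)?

y ≈ 31.5 mg/L

y_t = L₀(1 − e^(−k_d t)) = 36.3 × (1 − e^(−0.247×8.20))
= 36.3 × (1 − 0.1319) = 36.3 × 0.8681 = 31.51 mg/L.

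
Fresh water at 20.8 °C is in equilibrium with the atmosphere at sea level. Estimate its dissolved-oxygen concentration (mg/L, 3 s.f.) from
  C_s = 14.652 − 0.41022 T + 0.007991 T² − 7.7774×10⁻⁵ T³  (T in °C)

C_s = 14.652 − 0.41022×20.8 + 0.007991×20.8² − 7.7774×10⁻⁵×20.8³ = 8.877 mg/L.

C_s ≈ 8.88 mg/L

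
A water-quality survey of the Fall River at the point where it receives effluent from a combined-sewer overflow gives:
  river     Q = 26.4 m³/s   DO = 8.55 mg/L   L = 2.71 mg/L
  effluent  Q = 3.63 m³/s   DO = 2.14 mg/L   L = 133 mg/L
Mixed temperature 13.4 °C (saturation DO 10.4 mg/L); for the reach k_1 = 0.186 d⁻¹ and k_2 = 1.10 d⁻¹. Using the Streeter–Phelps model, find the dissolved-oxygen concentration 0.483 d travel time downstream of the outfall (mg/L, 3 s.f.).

Mixed DO = (26.4×8.55 + 3.63×2.14)/(26.4+3.63) = 233.5/30.03 = 7.775 mg/L.
Mixed L₀ = (26.4×2.71 + 3.63×133)/(30.03) = 554.3/30.03 = 18.46 mg/L.
Initial deficit D₀ = C_s − DO₀ = 10.4 − 7.775 = 2.625 mg/L.
D(0.483) = [0.186×18.46/(1.10−0.186)](e^(−0.186×0.483) − e^(−1.10×0.483)) + 2.625 e^(−1.10×0.483)
= 3.756 × (0.9141 − 0.5878) + 2.625 × 0.5878 = 2.768 mg/L.
DO = 10.4 − 2.768 = 7.632 mg/L.

DO ≈ 7.63 mg/L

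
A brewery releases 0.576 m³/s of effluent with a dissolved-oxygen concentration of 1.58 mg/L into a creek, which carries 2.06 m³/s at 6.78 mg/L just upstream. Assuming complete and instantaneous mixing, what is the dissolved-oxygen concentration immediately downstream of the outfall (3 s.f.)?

Flow-weighted mixing: C = (Q_r C_r + Q_w C_w)/(Q_r + Q_w)
= (2.06×6.78 + 0.576×1.58)/(2.06 + 0.576) = 14.88/2.636 = 5.644 mg/L.

5.64 mg/L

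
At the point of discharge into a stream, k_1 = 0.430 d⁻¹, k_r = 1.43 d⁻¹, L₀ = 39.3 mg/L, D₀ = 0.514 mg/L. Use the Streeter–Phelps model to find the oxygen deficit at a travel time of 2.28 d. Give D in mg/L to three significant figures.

D ≈ 5.71 mg/L

k_1 L₀/(k_r−k_1) = 0.430×39.3/(1.43−0.430) = 16.90/1.000 = 16.90 mg/L.
e^(−k_1 t) = e^(−0.430×2.280) = 0.3752; e^(−k_r t) = e^(−1.43×2.280) = 0.03837.
D = 16.90 × (0.3752 − 0.03837) + 0.514 × 0.03837 = 5.691 + 0.01972 = 5.711 mg/L.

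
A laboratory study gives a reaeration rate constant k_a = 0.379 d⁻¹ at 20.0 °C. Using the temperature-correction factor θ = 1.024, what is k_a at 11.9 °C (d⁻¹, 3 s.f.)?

k_a ≈ 0.313 d⁻¹

k_a(T₂) = k_a(T₁) · θ^(T₂−T₁) = 0.379 × 1.024^(11.9−20.0)
= 0.379 × 1.024^-8.10 = 0.379 × 0.8252 = 0.3128 d⁻¹.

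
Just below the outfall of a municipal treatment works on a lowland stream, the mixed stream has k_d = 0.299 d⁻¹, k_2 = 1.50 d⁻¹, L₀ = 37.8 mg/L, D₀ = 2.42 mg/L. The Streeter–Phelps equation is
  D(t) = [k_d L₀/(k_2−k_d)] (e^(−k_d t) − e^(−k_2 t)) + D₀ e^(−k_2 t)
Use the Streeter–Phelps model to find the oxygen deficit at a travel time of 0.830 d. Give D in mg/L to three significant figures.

D ≈ 5.33 mg/L

k_d L₀/(k_2−k_d) = 0.299×37.8/(1.50−0.299) = 11.30/1.201 = 9.411 mg/L.
e^(−k_d t) = e^(−0.299×0.8300) = 0.7802; e^(−k_2 t) = e^(−1.50×0.8300) = 0.2879.
D = 9.411 × (0.7802 − 0.2879) + 2.42 × 0.2879 = 4.633 + 0.6968 = 5.330 mg/L.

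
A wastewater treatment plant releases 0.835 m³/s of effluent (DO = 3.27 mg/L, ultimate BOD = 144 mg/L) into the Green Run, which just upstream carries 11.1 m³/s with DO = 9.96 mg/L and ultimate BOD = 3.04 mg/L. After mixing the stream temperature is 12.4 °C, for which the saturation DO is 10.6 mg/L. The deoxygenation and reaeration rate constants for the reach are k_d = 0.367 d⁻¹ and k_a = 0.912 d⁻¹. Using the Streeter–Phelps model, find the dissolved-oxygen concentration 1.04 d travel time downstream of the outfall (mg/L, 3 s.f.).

DO ≈ 7.60 mg/L

Mixed DO = (11.1×9.96 + 0.835×3.27)/(11.1+0.835) = 113.3/11.93 = 9.492 mg/L.
Mixed L₀ = (11.1×3.04 + 0.835×144)/(11.93) = 154.0/11.93 = 12.90 mg/L.
Initial deficit D₀ = C_s − DO₀ = 10.6 − 9.492 = 1.108 mg/L.
D(1.04) = [0.367×12.90/(0.912−0.367)](e^(−0.367×1.04) − e^(−0.912×1.04)) + 1.108 e^(−0.912×1.04)
= 8.688 × (0.6827 − 0.3873) + 1.108 × 0.3873 = 2.995 mg/L.
DO = 10.6 − 2.995 = 7.605 mg/L.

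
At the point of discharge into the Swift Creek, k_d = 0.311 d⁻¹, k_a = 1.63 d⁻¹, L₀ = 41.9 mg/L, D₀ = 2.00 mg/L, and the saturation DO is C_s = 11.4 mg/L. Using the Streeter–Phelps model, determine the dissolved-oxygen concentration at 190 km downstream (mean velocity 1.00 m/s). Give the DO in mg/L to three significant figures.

Travel time t = x/v = 190 km / (1.00 m/s) = 190000 m / 1.00 m/s = 190000 s = 2.199 d.
k_d L₀/(k_a−k_d) = 0.311×41.9/(1.63−0.311) = 13.03/1.319 = 9.879 mg/L.
e^(−k_d t) = e^(−0.311×2.199) = 0.5046; e^(−k_a t) = e^(−1.63×2.199) = 0.02775.
D = 9.879 × (0.5046 − 0.02775) + 2.00 × 0.02775 = 4.711 + 0.05550 = 4.767 mg/L.
DO = C_s − D = 11.4 − 4.767 = 6.633 mg/L.

DO ≈ 6.63 mg/L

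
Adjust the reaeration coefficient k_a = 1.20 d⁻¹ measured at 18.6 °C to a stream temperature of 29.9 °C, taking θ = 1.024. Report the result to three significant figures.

k_a ≈ 1.57 d⁻¹

k_a(T₂) = k_a(T₁) · θ^(T₂−T₁) = 1.20 × 1.024^(29.9−18.6)
= 1.20 × 1.024^11.3 = 1.20 × 1.307 = 1.569 d⁻¹.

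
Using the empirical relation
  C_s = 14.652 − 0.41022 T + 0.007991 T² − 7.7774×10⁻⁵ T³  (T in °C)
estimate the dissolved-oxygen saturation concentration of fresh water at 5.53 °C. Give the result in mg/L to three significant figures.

C_s = 14.652 − 0.41022×5.53 + 0.007991×5.53² − 7.7774×10⁻⁵×5.53³ = 12.61 mg/L.

C_s ≈ 12.6 mg/L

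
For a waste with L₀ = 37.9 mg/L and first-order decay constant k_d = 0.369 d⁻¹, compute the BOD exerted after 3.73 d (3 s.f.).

y_t = L₀(1 − e^(−k_d t)) = 37.9 × (1 − e^(−0.369×3.73))
= 37.9 × (1 − 0.2525) = 37.9 × 0.7475 = 28.33 mg/L.

y ≈ 28.3 mg/L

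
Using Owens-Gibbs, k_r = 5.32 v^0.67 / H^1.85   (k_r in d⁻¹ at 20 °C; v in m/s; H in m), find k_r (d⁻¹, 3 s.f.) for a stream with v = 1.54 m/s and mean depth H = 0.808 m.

k_r = 5.32 × 1.54^0.67 / 0.808^1.85 = 5.32 × 1.335 / 0.6741 = 10.54 d⁻¹.

k_r ≈ 10.5 d⁻¹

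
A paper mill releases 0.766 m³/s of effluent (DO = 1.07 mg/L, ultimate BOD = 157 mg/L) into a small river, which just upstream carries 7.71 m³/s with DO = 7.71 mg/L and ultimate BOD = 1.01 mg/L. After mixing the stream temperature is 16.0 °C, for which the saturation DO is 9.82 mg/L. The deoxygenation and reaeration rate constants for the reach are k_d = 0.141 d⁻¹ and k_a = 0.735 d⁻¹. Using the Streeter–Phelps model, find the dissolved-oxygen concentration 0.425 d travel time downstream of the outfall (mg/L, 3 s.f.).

Mixed DO = (7.71×7.71 + 0.766×1.07)/(7.71+0.766) = 60.26/8.476 = 7.110 mg/L.
Mixed L₀ = (7.71×1.01 + 0.766×157)/(8.476) = 128.0/8.476 = 15.11 mg/L.
Initial deficit D₀ = C_s − DO₀ = 9.82 − 7.110 = 2.710 mg/L.
D(0.425) = [0.141×15.11/(0.735−0.141)](e^(−0.141×0.425) − e^(−0.735×0.425)) + 2.710 e^(−0.735×0.425)
= 3.586 × (0.9418 − 0.7317) + 2.710 × 0.7317 = 2.737 mg/L.
DO = 9.82 − 2.737 = 7.083 mg/L.

DO ≈ 7.08 mg/L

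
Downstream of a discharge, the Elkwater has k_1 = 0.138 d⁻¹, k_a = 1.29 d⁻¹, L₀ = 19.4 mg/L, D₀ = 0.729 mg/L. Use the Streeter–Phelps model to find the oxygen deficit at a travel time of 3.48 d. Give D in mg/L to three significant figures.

D ≈ 1.42 mg/L

k_1 L₀/(k_a−k_1) = 0.138×19.4/(1.29−0.138) = 2.677/1.152 = 2.324 mg/L.
e^(−k_1 t) = e^(−0.138×3.480) = 0.6186; e^(−k_a t) = e^(−1.29×3.480) = 0.01123.
D = 2.324 × (0.6186 − 0.01123) + 0.729 × 0.01123 = 1.412 + 0.008186 = 1.420 mg/L.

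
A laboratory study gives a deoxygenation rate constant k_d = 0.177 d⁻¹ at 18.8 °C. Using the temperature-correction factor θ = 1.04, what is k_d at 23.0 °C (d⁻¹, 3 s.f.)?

k_d ≈ 0.209 d⁻¹

k_d(T₂) = k_d(T₁) · θ^(T₂−T₁) = 0.177 × 1.04^(23.0−18.8)
= 0.177 × 1.04^4.20 = 0.177 × 1.179 = 0.2087 d⁻¹.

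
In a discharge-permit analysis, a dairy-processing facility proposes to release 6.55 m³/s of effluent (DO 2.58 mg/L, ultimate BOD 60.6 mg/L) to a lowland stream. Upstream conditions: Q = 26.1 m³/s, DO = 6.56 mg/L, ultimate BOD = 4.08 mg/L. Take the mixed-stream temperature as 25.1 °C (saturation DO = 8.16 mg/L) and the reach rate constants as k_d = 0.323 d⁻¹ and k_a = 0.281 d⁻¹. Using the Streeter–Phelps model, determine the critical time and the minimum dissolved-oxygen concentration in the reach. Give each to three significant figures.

t_c ≈ 2.84 d; minimum DO ≈ 1.08 mg/L

Mixed DO = (26.1×6.56 + 6.55×2.58)/(26.1+6.55) = 188.1/32.65 = 5.762 mg/L.
Mixed L₀ = (26.1×4.08 + 6.55×60.6)/(32.65) = 503.4/32.65 = 15.42 mg/L.
Initial deficit D₀ = C_s − DO₀ = 8.16 − 5.762 = 2.398 mg/L.
t_c = (1/-0.04200) ln[(0.281/0.323)(1 − 2.398×-0.04200/(0.323×15.42))] = -23.81 × ln(0.8876) = 2.840 d.
D_c = (0.323/0.281) × 15.42 × e^(−0.323×2.840) = 1.149 × 15.42 × 0.3996 = 7.082 mg/L.
Minimum DO = 8.16 − 7.082 = 1.078 mg/L.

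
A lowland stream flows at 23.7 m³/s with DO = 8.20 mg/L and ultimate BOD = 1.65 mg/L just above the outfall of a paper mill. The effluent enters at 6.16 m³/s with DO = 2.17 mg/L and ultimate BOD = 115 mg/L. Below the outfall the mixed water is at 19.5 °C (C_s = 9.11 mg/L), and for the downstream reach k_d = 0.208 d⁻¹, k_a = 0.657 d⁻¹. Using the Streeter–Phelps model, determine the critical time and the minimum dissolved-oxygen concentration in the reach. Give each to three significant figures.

t_c ≈ 2.10 d; minimum DO ≈ 3.99 mg/L

Mixed DO = (23.7×8.20 + 6.16×2.17)/(23.7+6.16) = 207.7/29.86 = 6.956 mg/L.
Mixed L₀ = (23.7×1.65 + 6.16×115)/(29.86) = 747.5/29.86 = 25.03 mg/L.
Initial deficit D₀ = C_s − DO₀ = 9.11 − 6.956 = 2.154 mg/L.
t_c = (1/0.4490) ln[(0.657/0.208)(1 − 2.154×0.4490/(0.208×25.03))] = 2.227 × ln(2.572) = 2.104 d.
D_c = (0.208/0.657) × 25.03 × e^(−0.208×2.104) = 0.3166 × 25.03 × 0.6456 = 5.116 mg/L.
Minimum DO = 9.11 − 5.116 = 3.994 mg/L.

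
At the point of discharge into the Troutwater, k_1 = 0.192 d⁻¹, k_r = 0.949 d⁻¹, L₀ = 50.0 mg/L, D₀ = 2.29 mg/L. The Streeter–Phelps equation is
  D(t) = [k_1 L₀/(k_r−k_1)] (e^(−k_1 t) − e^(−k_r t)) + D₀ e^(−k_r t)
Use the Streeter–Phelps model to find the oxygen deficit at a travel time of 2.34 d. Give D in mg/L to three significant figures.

k_1 L₀/(k_r−k_1) = 0.192×50.0/(0.949−0.192) = 9.600/0.7570 = 12.68 mg/L.
e^(−k_1 t) = e^(−0.192×2.340) = 0.6381; e^(−k_r t) = e^(−0.949×2.340) = 0.1085.
D = 12.68 × (0.6381 − 0.1085) + 2.29 × 0.1085 = 6.716 + 0.2486 = 6.964 mg/L.

D ≈ 6.96 mg/L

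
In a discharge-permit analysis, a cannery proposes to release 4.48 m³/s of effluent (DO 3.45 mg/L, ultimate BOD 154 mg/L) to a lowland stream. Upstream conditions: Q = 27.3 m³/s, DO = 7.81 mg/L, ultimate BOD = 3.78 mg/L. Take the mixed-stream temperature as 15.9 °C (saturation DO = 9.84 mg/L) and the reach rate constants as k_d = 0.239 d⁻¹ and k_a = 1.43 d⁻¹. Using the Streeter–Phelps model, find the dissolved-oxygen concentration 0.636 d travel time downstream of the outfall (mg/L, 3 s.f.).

DO ≈ 6.49 mg/L

Mixed DO = (27.3×7.81 + 4.48×3.45)/(27.3+4.48) = 228.7/31.78 = 7.195 mg/L.
Mixed L₀ = (27.3×3.78 + 4.48×154)/(31.78) = 793.1/31.78 = 24.96 mg/L.
Initial deficit D₀ = C_s − DO₀ = 9.84 − 7.195 = 2.645 mg/L.
D(0.636) = [0.239×24.96/(1.43−0.239)](e^(−0.239×0.636) − e^(−1.43×0.636)) + 2.645 e^(−1.43×0.636)
= 5.008 × (0.8590 − 0.4027) + 2.645 × 0.4027 = 3.350 mg/L.
DO = 9.84 − 3.350 = 6.490 mg/L.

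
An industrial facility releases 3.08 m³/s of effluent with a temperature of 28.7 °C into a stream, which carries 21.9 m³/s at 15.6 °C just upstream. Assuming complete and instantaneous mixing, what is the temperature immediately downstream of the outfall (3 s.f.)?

17.2 °C

Flow-weighted mixing: C = (Q_r C_r + Q_w C_w)/(Q_r + Q_w)
= (21.9×15.6 + 3.08×28.7)/(21.9 + 3.08) = 430.0/24.98 = 17.22 °C.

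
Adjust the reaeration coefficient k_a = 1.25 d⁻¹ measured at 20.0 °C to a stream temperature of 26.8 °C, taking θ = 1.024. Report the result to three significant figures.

k_a(T₂) = k_a(T₁) · θ^(T₂−T₁) = 1.25 × 1.024^(26.8−20.0)
= 1.25 × 1.024^6.80 = 1.25 × 1.175 = 1.469 d⁻¹.

k_a ≈ 1.47 d⁻¹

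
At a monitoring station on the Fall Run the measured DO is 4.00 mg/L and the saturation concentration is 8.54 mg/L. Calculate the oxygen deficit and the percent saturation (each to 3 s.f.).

D ≈ 4.54 mg/L; 46.8 % saturation

D = C_s − C = 8.54 − 4.00 = 4.54 mg/L.
% saturation = 4.00/8.54 × 100 = 46.8 %.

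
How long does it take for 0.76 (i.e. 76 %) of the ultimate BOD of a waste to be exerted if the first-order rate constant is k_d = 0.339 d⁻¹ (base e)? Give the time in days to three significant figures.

y/L₀ = 1 − e^(−k_d t) = 0.76 ⇒ e^(−k_d t) = 0.240
t = −ln(0.240) / 0.339 = 1.427 / 0.339 = 4.210 d.

t ≈ 4.21 d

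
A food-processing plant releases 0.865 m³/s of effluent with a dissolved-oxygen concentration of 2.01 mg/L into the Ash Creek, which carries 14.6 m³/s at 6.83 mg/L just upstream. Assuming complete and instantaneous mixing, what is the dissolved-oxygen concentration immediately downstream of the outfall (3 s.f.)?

6.56 mg/L

Flow-weighted mixing: C = (Q_r C_r + Q_w C_w)/(Q_r + Q_w)
= (14.6×6.83 + 0.865×2.01)/(14.6 + 0.865) = 101.5/15.46 = 6.560 mg/L.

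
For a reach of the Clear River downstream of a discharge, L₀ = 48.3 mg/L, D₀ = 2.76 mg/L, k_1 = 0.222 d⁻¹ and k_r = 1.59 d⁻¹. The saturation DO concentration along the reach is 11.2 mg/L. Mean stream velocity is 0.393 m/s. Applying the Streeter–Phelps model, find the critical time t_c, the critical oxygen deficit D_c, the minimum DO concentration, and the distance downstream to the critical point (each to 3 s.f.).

t_c ≈ 1.12 d; D_c ≈ 5.26 mg/L; min DO ≈ 5.94 mg/L; x_c ≈ 38.1 km

With k_r/k_1 = 7.162 and 1 − D₀(k_r−k_1)/(k_1 L₀) = 0.6479,
t_c = ln(7.162 × 0.6479) / (1.59 − 0.222) = ln(4.640) / 1.368 = 1.535/1.368 = 1.122 d.
D_c = (k_1/k_r) L₀ e^(−k_1 t_c) = (0.222/1.59) × 48.3 × e^(−0.222×1.122) = 0.1396 × 48.3 × 0.7795 = 5.257 mg/L.
Minimum DO = C_s − D_c = 11.2 − 5.257 = 5.943 mg/L.
x_c = v t_c = 0.393 m/s × 1.122 d × 86400 s/d = 38090 m ≈ 38.1 km.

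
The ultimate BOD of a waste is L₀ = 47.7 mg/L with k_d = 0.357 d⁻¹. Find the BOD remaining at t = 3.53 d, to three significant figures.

L_t = L₀ e^(−k_d t) = 47.7 × e^(−0.357×3.53) = 47.7 × 0.2836 = 13.53 mg/L.

L ≈ 13.5 mg/L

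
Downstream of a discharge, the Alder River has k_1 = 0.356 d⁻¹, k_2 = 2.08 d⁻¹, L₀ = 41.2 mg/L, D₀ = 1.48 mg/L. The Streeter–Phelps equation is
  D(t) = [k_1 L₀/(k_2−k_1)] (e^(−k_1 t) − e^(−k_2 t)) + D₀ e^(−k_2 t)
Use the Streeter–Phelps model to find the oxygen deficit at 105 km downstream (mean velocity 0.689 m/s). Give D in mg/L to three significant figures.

Travel time t = x/v = 105 km / (0.689 m/s) = 105000 m / 0.689 m/s = 152400 s = 1.764 d.
k_1 L₀/(k_2−k_1) = 0.356×41.2/(2.08−0.356) = 14.67/1.724 = 8.508 mg/L.
e^(−k_1 t) = e^(−0.356×1.764) = 0.5337; e^(−k_2 t) = e^(−2.08×1.764) = 0.02551.
D = 8.508 × (0.5337 − 0.02551) + 1.48 × 0.02551 = 4.324 + 0.03775 = 4.361 mg/L.

D ≈ 4.36 mg/L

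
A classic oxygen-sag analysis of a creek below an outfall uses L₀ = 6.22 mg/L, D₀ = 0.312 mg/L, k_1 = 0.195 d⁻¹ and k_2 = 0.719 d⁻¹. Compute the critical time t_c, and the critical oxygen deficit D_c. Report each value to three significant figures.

t_c = [1/(k_2−k_1)] ln[(k_2/k_1)(1 − D₀(k_2−k_1)/(k_1 L₀))]
= [1/(0.719−0.195)] ln[(0.719/0.195)(1 − 0.312×0.5240/(0.195×6.22))]
= (1/0.5240) ln[3.687 × 0.8652] = 1.908 × ln(3.190) = 1.908 × 1.160 = 2.214 d.
L(t_c) = L₀ e^(−k_1 t_c) = 6.22 × 0.6494 = 4.039 mg/L, and at the critical point k_2 D_c = k_1 L, so D_c = (0.195/0.719) × 4.039 = 1.095 mg/L.

t_c ≈ 2.21 d; D_c ≈ 1.10 mg/L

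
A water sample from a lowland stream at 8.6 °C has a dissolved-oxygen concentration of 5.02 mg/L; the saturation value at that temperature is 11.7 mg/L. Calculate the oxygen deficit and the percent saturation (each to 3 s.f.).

D ≈ 6.68 mg/L; 42.9 % saturation

D = C_s − C = 11.7 − 5.02 = 6.68 mg/L.
% saturation = 5.02/11.7 × 100 = 42.9 %.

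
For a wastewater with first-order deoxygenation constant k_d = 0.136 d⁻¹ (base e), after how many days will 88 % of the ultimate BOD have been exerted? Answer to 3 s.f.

t ≈ 15.6 d

y/L₀ = 1 − e^(−k_d t) = 0.88 ⇒ e^(−k_d t) = 0.120
t = −ln(0.120) / 0.136 = 2.120 / 0.136 = 15.59 d.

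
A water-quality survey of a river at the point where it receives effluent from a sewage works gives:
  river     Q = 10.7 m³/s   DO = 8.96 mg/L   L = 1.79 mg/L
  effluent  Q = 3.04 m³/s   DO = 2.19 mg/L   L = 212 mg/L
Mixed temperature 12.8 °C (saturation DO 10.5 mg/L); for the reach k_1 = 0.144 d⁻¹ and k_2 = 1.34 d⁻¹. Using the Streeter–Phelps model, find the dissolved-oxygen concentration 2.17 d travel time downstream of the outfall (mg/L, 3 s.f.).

DO ≈ 6.40 mg/L

Mixed DO = (10.7×8.96 + 3.04×2.19)/(10.7+3.04) = 102.5/13.74 = 7.462 mg/L.
Mixed L₀ = (10.7×1.79 + 3.04×212)/(13.74) = 663.6/13.74 = 48.30 mg/L.
Initial deficit D₀ = C_s − DO₀ = 10.5 − 7.462 = 3.038 mg/L.
D(2.17) = [0.144×48.30/(1.34−0.144)](e^(−0.144×2.17) − e^(−1.34×2.17)) + 3.038 e^(−1.34×2.17)
= 5.815 × (0.7316 − 0.05460) + 3.038 × 0.05460 = 4.103 mg/L.
DO = 10.5 − 4.103 = 6.397 mg/L.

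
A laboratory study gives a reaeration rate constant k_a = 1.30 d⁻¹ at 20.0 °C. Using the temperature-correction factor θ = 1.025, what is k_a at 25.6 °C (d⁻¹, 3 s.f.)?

k_a(T₂) = k_a(T₁) · θ^(T₂−T₁) = 1.30 × 1.025^(25.6−20.0)
= 1.30 × 1.025^5.60 = 1.30 × 1.148 = 1.493 d⁻¹.

k_a ≈ 1.49 d⁻¹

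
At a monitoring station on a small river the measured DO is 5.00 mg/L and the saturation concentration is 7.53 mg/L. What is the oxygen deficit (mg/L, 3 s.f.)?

D ≈ 2.53 mg/L

D = C_s − C = 7.53 − 5.00 = 2.53 mg/L.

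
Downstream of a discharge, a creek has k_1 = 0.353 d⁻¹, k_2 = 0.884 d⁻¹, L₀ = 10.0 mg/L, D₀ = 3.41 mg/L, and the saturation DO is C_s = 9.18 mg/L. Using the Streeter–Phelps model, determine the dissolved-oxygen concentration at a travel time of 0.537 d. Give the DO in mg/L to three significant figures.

DO ≈ 5.69 mg/L

k_1 L₀/(k_2−k_1) = 0.353×10.0/(0.884−0.353) = 3.530/0.5310 = 6.648 mg/L.
e^(−k_1 t) = e^(−0.353×0.5370) = 0.8273; e^(−k_2 t) = e^(−0.884×0.5370) = 0.6221.
D = 6.648 × (0.8273 − 0.6221) + 3.41 × 0.6221 = 1.365 + 2.121 = 3.486 mg/L.
DO = C_s − D = 9.18 − 3.486 = 5.694 mg/L.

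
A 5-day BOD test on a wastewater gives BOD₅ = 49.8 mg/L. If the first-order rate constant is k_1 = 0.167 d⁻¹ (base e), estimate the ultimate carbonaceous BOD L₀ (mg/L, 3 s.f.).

L₀ ≈ 88.0 mg/L

BOD₅ = L₀(1 − e^(−5k_1)) ⇒ L₀ = BOD₅ / (1 − e^(−5×0.167))
= 49.8 / (1 − 0.4339) = 49.8 / 0.5661 = 87.97 mg/L.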